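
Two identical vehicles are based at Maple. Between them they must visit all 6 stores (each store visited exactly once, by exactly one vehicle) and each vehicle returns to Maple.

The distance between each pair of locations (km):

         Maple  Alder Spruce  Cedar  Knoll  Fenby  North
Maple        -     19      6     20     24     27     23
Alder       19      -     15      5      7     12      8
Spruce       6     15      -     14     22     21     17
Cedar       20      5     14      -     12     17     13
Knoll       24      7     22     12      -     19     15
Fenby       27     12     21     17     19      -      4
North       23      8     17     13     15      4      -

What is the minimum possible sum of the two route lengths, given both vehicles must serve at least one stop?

Try each way of splitting the stops between the two vehicles (each non-empty) and, for each split, find the best tour for each vehicle:
  {Alder} + {Spruce, Cedar, Knoll, Fenby, North}: 38 + 78 = 116
  {Spruce} + {Alder, Cedar, Knoll, Fenby, North}: 12 + 78 = 90
  {Alder, Spruce} + {Cedar, Knoll, Fenby, North}: 40 + 78 = 118
  {Cedar} + {Alder, Spruce, Knoll, Fenby, North}: 40 + 70 = 110
  {Alder, Cedar} + {Spruce, Knoll, Fenby, North}: 44 + 70 = 114
  {Spruce, Cedar} + {Alder, Knoll, Fenby, North}: 40 + 70 = 110
  … (31 splits in total)
Best: vehicle 1 Maple → Spruce → Maple = 12; vehicle 2 Maple → Cedar → Alder → Knoll → Fenby → North → Maple = 78; combined 90.

Minimum combined distance: 90 km.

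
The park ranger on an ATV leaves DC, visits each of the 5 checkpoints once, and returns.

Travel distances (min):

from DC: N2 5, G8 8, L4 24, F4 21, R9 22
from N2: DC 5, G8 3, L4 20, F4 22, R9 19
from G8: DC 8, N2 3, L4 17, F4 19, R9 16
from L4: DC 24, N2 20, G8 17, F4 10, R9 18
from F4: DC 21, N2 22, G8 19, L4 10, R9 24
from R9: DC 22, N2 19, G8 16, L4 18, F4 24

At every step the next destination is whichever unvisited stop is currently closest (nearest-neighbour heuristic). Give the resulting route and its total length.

73 min along DC → N2 → G8 → R9 → L4 → F4 → DC.

DC → [N2:5 / G8:8 / F4:21 / R9:22 / L4:24] → N2 (5)
N2 → [G8:3 / R9:19 / L4:20 / F4:22] → G8 (3)
G8 → [R9:16 / L4:17 / F4:19] → R9 (16)
R9 → [L4:18 / F4:24] → L4 (18)
L4 → [F4:10] → F4 (10)
Return F4→DC: 21.
Total = 5 + 3 + 16 + 18 + 10 + 21 = 73.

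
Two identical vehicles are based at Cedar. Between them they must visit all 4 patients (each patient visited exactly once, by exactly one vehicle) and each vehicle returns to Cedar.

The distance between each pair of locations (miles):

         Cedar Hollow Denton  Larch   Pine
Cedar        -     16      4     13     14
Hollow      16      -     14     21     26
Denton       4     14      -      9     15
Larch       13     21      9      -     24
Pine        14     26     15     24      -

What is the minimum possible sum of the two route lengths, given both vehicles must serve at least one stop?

There are 2^3 − 1 = 7 ways to divide the 4 stops into two non-empty groups. For each, the best each vehicle can do is its own shortest tour through its group:
  {Hollow} + {Denton, Larch, Pine}: 32 + 51 = 83
  {Denton} + {Hollow, Larch, Pine}: 8 + 74 = 82
  {Hollow, Denton} + {Larch, Pine}: 34 + 51 = 85
  {Larch} + {Hollow, Denton, Pine}: 26 + 58 = 84
  {Hollow, Larch} + {Denton, Pine}: 50 + 33 = 83
  {Denton, Larch} + {Hollow, Pine}: 26 + 56 = 82
  … (7 splits in total)
  {Hollow, Denton, Larch} + {Pine}: 50 + 28 = 78  ← best
Best: vehicle 1 Cedar → Hollow → Larch → Denton → Cedar = 50; vehicle 2 Cedar → Pine → Cedar = 28; combined 78.

Minimum combined distance: 78 miles.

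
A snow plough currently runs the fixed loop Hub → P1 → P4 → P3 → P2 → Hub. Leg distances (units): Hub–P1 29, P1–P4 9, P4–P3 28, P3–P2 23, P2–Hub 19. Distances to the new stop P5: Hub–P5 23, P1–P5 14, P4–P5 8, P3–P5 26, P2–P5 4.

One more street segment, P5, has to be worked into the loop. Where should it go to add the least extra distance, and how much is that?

Adding 6 by placing P5 on the P4–P3 leg.

Insertion cost between consecutive stops i–j is d(i,P5) + d(P5,j) − d(i,j):
  between Hub and P1: 23 + 14 − 29 = 8
  between P1 and P4: 14 + 8 − 9 = 13
  between P4 and P3: 8 + 26 − 28 = 6
  between P3 and P2: 26 + 4 − 23 = 7
  between P2 and Hub: 4 + 23 − 19 = 8
Cheapest insertion is between P4 and P3, adding 6.
New total = 108 + 6 = 114.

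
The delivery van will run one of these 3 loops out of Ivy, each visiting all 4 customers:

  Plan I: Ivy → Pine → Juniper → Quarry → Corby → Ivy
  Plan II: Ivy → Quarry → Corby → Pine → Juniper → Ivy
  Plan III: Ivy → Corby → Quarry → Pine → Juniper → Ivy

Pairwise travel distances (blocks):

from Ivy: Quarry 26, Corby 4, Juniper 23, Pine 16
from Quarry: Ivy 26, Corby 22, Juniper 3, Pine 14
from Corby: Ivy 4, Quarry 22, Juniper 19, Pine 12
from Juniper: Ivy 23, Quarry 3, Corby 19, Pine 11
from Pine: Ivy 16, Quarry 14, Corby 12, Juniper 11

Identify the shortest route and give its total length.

Plan I: 16 + 11 + 3 + 22 + 4 = 56
Plan II: 26 + 22 + 12 + 11 + 23 = 94
Plan III: 4 + 22 + 14 + 11 + 23 = 74

56 blocks — Plan I is the shortest.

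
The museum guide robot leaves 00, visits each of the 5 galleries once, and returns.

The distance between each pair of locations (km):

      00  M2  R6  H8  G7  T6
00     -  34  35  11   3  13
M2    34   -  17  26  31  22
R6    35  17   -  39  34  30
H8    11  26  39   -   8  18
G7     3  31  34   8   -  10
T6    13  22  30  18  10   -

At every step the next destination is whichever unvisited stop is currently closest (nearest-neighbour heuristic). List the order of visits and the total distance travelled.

103 km along 00 → G7 → H8 → T6 → M2 → R6 → 00.

From 00: distances to unvisited — G7=3, H8=11, T6=13, M2=34, R6=35. Nearest is G7 (3).
From G7: distances to unvisited — H8=8, T6=10, M2=31, R6=34. Nearest is H8 (8).
From H8: distances to unvisited — T6=18, M2=26, R6=39. Nearest is T6 (18).
From T6: distances to unvisited — M2=22, R6=30. Nearest is M2 (22).
From M2: distances to unvisited — R6=17. Nearest is R6 (17).
Return R6→00: 35.
Total = 3 + 8 + 18 + 22 + 17 + 35 = 103.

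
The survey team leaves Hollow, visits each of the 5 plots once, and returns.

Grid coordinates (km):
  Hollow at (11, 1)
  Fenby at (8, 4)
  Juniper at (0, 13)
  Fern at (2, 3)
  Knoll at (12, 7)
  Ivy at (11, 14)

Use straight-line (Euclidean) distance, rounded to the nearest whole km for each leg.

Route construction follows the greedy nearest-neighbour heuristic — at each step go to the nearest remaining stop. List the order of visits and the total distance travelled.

From Hollow: distances to unvisited — Fenby=4, Knoll=6, Fern=9, Ivy=13, Juniper=16. Nearest is Fenby (4).
From Fenby: distances to unvisited — Knoll=5, Fern=6, Ivy=10, Juniper=12. Nearest is Knoll (5).
From Knoll: distances to unvisited — Ivy=7, Fern=11, Juniper=13. Nearest is Ivy (7).
From Ivy: distances to unvisited — Juniper=11, Fern=14. Nearest is Juniper (11).
From Juniper: distances to unvisited — Fern=10. Nearest is Fern (10).
Return Fern→Hollow: 9.
Total = 4 + 5 + 7 + 11 + 10 + 9 = 46.

Nearest-neighbour total = 46 km; route Hollow → Fenby → Knoll → Ivy → Juniper → Fern → Hollow.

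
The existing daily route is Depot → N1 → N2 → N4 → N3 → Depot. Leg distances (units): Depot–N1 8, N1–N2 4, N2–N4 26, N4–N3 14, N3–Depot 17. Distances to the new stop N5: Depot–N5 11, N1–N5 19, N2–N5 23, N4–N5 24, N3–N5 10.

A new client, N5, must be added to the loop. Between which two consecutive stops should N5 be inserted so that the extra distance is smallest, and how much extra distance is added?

+4 — insert N5 between N3 and Depot.

Insertion cost between consecutive stops i–j is d(i,N5) + d(N5,j) − d(i,j):
  between Depot and N1: 11 + 19 − 8 = 22
  between N1 and N2: 19 + 23 − 4 = 38
  between N2 and N4: 23 + 24 − 26 = 21
  between N4 and N3: 24 + 10 − 14 = 20
  between N3 and Depot: 10 + 11 − 17 = 4
Cheapest insertion is between N3 and Depot, adding 4.
New total = 69 + 4 = 73.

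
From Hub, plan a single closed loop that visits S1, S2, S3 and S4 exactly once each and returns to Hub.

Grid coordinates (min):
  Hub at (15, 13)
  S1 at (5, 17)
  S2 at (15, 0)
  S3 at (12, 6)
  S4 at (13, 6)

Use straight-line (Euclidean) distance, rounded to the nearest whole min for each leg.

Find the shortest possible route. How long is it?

Hub - S1 - S2 - S3 - S4 - Hub: 11+20+7+1+7 = 46
Hub - S1 - S2 - S4 - S3 - Hub: 11+20+6+1+8 = 46
Hub - S1 - S3 - S2 - S4 - Hub: 11+13+7+6+7 = 44
Hub - S1 - S3 - S4 - S2 - Hub: 11+13+1+6+13 = 44
Hub - S1 - S4 - S2 - S3 - Hub: 11+14+6+7+8 = 46
Hub - S1 - S4 - S3 - S2 - Hub: 11+14+1+7+13 = 46
Hub - S2 - S1 - S3 - S4 - Hub: 13+20+13+1+7 = 54
Hub - S2 - S1 - S4 - S3 - Hub: 13+20+14+1+8 = 56
Hub - S2 - S3 - S1 - S4 - Hub: 13+7+13+14+7 = 54
Hub - S2 - S4 - S1 - S3 - Hub: 13+6+14+13+8 = 54
Hub - S3 - S1 - S2 - S4 - Hub: 8+13+20+6+7 = 54
Hub - S3 - S2 - S1 - S4 - Hub: 8+7+20+14+7 = 56
The minimum is 44.
One optimal route: Hub → S1 → S3 → S2 → S4 → Hub (or its reverse).

Shortest round trip = 44 min.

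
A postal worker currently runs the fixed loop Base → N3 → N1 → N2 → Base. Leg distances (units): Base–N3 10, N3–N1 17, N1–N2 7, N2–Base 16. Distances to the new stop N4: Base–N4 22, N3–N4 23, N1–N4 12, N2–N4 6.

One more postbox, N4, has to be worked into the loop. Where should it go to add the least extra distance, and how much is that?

Minimum extra distance: 11, inserting N4 between N1 and N2.

Insertion cost between consecutive stops i–j is d(i,N4) + d(N4,j) − d(i,j):
  between Base and N3: 22 + 23 − 10 = 35
  between N3 and N1: 23 + 12 − 17 = 18
  between N1 and N2: 12 + 6 − 7 = 11
  between N2 and Base: 6 + 22 − 16 = 12
Cheapest insertion is between N1 and N2, adding 11.
New total = 50 + 11 = 61.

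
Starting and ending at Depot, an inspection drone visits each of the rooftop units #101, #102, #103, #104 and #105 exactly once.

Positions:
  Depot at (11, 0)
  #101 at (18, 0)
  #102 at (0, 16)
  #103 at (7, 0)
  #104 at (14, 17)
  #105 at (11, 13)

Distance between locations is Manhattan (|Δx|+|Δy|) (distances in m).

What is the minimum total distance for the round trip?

Depot→#101→#102→#103→#104→#105→Depot: 7+34+23+24+7+13 = 108
Depot→#101→#102→#103→#105→#104→Depot: 7+34+23+17+7+20 = 108
Depot→#101→#102→#104→#103→#105→Depot: 7+34+15+24+17+13 = 110
Depot→#101→#102→#104→#105→#103→Depot: 7+34+15+7+17+4 = 84
Depot→#101→#102→#105→#103→#104→Depot: 7+34+14+17+24+20 = 116
Depot→#101→#102→#105→#104→#103→Depot: 7+34+14+7+24+4 = 90
Depot→#101→#103→#102→#104→#105→Depot: 7+11+23+15+7+13 = 76
Depot→#101→#103→#102→#105→#104→Depot: 7+11+23+14+7+20 = 82
Depot→#101→#103→#104→#102→#105→Depot: 7+11+24+15+14+13 = 84
Depot→#101→#103→#104→#105→#102→Depot: 7+11+24+7+14+27 = 90
Depot→#101→#103→#105→#102→#104→Depot: 7+11+17+14+15+20 = 84
Depot→#101→#103→#105→#104→#102→Depot: 7+11+17+7+15+27 = 84
Depot→#101→#104→#102→#103→#105→Depot: 7+21+15+23+17+13 = 96
Depot→#101→#104→#102→#105→#103→Depot: 7+21+15+14+17+4 = 78
… (46 more)
The minimum is 76.
One optimal route: Depot → #101 → #103 → #102 → #104 → #105 → Depot (or its reverse).

76 m — the shortest possible round trip.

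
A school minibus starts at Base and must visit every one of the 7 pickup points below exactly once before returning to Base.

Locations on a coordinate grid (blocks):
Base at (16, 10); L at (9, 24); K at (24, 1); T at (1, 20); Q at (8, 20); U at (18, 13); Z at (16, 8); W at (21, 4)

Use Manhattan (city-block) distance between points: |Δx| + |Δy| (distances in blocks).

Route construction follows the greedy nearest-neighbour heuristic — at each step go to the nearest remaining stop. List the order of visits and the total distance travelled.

From Base: distances to unvisited — Z=2, U=5, W=11, K=17, Q=18, L=21, T=25. Nearest is Z (2).
From Z: distances to unvisited — U=7, W=9, K=15, Q=20, L=23, T=27. Nearest is U (7).
From U: distances to unvisited — W=12, Q=17, K=18, L=20, T=24. Nearest is W (12).
From W: distances to unvisited — K=6, Q=29, L=32, T=36. Nearest is K (6).
From K: distances to unvisited — Q=35, L=38, T=42. Nearest is Q (35).
From Q: distances to unvisited — L=5, T=7. Nearest is L (5).
From L: distances to unvisited — T=12. Nearest is T (12).
Return T→Base: 25.
Total = 2 + 7 + 12 + 6 + 35 + 5 + 12 + 25 = 104.

Nearest-neighbour total = 104 blocks; route Base → Z → U → W → K → Q → L → T → Base.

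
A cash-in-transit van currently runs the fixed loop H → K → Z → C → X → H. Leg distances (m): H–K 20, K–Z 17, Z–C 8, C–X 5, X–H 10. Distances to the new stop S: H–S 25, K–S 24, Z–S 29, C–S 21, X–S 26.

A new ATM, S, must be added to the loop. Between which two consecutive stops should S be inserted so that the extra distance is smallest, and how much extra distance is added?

Insertion cost between consecutive stops i–j is d(i,S) + d(S,j) − d(i,j):
  between H and K: 25 + 24 − 20 = 29
  between K and Z: 24 + 29 − 17 = 36
  between Z and C: 29 + 21 − 8 = 42
  between C and X: 21 + 26 − 5 = 42
  between X and H: 26 + 25 − 10 = 41
Cheapest insertion is between H and K, adding 29.
New total = 60 + 29 = 89.

Minimum extra distance: 29 m, inserting S between H and K.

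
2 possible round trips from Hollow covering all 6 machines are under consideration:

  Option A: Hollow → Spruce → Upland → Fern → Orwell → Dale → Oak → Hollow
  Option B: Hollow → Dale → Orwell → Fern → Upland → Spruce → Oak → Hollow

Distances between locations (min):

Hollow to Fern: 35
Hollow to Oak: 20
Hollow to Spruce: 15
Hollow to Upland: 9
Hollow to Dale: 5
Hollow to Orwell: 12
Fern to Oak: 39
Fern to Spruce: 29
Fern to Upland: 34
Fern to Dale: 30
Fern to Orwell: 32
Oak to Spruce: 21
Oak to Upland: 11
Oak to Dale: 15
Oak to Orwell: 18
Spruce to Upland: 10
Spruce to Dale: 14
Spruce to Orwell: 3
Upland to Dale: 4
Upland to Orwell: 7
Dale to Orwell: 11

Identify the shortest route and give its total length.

Option A: 15 + 10 + 34 + 32 + 11 + 15 + 20 = 137
Option B: 5 + 11 + 32 + 34 + 10 + 21 + 20 = 133

133 min — Option B is the shortest.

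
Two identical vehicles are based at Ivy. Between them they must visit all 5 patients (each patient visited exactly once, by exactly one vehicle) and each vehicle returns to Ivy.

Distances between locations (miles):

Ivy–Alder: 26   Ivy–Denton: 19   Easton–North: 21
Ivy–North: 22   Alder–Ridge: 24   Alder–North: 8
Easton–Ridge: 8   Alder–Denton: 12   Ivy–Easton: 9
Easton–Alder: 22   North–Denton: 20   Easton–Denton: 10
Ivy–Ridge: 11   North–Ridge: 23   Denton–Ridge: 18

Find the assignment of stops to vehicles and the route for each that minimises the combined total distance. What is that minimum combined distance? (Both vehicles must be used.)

There are 2^4 − 1 = 15 ways to divide the 5 stops into two non-empty groups. For each, the best each vehicle can do is its own shortest tour through its group:
  {Easton} + {Alder, North, Denton, Ridge}: 18 + 71 = 89
  {Alder} + {Easton, North, Denton, Ridge}: 52 + 71 = 123
  {Easton, Alder} + {North, Denton, Ridge}: 57 + 71 = 128
  {North} + {Easton, Alder, Denton, Ridge}: 44 + 66 = 110
  {Easton, North} + {Alder, Denton, Ridge}: 52 + 66 = 118
  {Alder, North} + {Easton, Denton, Ridge}: 56 + 48 = 104
  … (15 splits in total)
  {Easton, Alder, North, Denton} + {Ridge}: 61 + 22 = 83  ← best
Best: vehicle 1 Ivy → Easton → Denton → Alder → North → Ivy = 61; vehicle 2 Ivy → Ridge → Ivy = 22; combined 83.

Minimum combined distance: 83 miles.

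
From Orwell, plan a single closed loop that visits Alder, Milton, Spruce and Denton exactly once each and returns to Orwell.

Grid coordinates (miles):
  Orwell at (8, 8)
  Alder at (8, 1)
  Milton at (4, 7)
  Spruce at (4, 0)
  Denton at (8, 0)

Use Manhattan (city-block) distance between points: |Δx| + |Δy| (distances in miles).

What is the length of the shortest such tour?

Orwell → Alder → Milton → Spruce → Denton → Orwell: 7+10+7+4+8 = 36
Orwell → Alder → Milton → Denton → Spruce → Orwell: 7+10+11+4+12 = 44
Orwell → Alder → Spruce → Milton → Denton → Orwell: 7+5+7+11+8 = 38
Orwell → Alder → Spruce → Denton → Milton → Orwell: 7+5+4+11+5 = 32
Orwell → Alder → Denton → Milton → Spruce → Orwell: 7+1+11+7+12 = 38
Orwell → Alder → Denton → Spruce → Milton → Orwell: 7+1+4+7+5 = 24
Orwell → Milton → Alder → Spruce → Denton → Orwell: 5+10+5+4+8 = 32
Orwell → Milton → Alder → Denton → Spruce → Orwell: 5+10+1+4+12 = 32
Orwell → Milton → Spruce → Alder → Denton → Orwell: 5+7+5+1+8 = 26
Orwell → Milton → Denton → Alder → Spruce → Orwell: 5+11+1+5+12 = 34
Orwell → Spruce → Alder → Milton → Denton → Orwell: 12+5+10+11+8 = 46
Orwell → Spruce → Milton → Alder → Denton → Orwell: 12+7+10+1+8 = 38
The minimum is 24.
One optimal route: Orwell → Alder → Denton → Spruce → Milton → Orwell (or its reverse).

24 miles — the shortest possible round trip.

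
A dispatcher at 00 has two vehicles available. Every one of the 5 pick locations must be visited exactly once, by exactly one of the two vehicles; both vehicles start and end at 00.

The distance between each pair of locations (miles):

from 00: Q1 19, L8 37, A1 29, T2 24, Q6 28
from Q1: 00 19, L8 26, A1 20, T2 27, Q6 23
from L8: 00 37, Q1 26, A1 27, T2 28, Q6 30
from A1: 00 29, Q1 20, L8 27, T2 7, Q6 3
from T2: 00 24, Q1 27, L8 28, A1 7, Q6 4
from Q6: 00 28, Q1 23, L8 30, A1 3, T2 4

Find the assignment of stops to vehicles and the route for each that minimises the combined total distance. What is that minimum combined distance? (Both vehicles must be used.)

133 miles — the smallest possible combined total.

Try each way of splitting the stops between the two vehicles (each non-empty) and, for each split, find the best tour for each vehicle:
  {Q1} + {L8, A1, T2, Q6}: 38 + 95 = 133
  {L8} + {Q1, A1, T2, Q6}: 74 + 70 = 144
  {Q1, L8} + {A1, T2, Q6}: 82 + 60 = 142
  {A1} + {Q1, L8, T2, Q6}: 58 + 103 = 161
  {Q1, A1} + {L8, T2, Q6}: 68 + 95 = 163
  {L8, A1} + {Q1, T2, Q6}: 93 + 70 = 163
  … (15 splits in total)
Best: vehicle 1 00 → Q1 → 00 = 38; vehicle 2 00 → L8 → A1 → Q6 → T2 → 00 = 95; combined 133.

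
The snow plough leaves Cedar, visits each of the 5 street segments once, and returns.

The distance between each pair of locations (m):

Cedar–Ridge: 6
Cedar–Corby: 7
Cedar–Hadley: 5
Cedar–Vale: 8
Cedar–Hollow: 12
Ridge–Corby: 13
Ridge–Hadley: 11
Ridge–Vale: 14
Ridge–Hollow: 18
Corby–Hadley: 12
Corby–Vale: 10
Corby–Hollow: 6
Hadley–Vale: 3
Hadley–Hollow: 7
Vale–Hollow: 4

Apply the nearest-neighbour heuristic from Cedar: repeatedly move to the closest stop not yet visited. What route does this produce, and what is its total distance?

Cedar → [Hadley:5 / Ridge:6 / Corby:7 / Vale:8 / Hollow:12] → Hadley (5)
Hadley → [Vale:3 / Hollow:7 / Ridge:11 / Corby:12] → Vale (3)
Vale → [Hollow:4 / Corby:10 / Ridge:14] → Hollow (4)
Hollow → [Corby:6 / Ridge:18] → Corby (6)
Corby → [Ridge:13] → Ridge (13)
Return Ridge→Cedar: 6.
Total = 5 + 3 + 4 + 6 + 13 + 6 = 37.

Total distance 37 m via the nearest-neighbour route Cedar → Hadley → Vale → Hollow → Corby → Ridge → Cedar.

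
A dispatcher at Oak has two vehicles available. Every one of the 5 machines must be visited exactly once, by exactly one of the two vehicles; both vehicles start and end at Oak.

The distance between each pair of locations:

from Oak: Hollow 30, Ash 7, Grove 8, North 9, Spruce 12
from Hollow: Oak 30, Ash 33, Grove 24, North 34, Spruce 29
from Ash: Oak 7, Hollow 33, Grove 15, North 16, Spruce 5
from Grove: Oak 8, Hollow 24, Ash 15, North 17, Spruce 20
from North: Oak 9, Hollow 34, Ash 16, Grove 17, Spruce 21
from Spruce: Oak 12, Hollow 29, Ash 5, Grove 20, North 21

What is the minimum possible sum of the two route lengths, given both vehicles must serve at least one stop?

Try each way of splitting the stops between the two vehicles (each non-empty) and, for each split, find the best tour for each vehicle:
  {Hollow} + {Ash, Grove, North, Spruce}: 60 + 58 = 118
  {Ash} + {Hollow, Grove, North, Spruce}: 14 + 91 = 105
  {Hollow, Ash} + {Grove, North, Spruce}: 70 + 58 = 128
  {Grove} + {Hollow, Ash, North, Spruce}: 16 + 84 = 100
  {Hollow, Grove} + {Ash, North, Spruce}: 62 + 42 = 104
  {Ash, Grove} + {Hollow, North, Spruce}: 30 + 84 = 114
  … (15 splits in total)
  {North} + {Hollow, Ash, Grove, Spruce}: 18 + 73 = 91  ← best
Best: vehicle 1 Oak → North → Oak = 18; vehicle 2 Oak → Ash → Spruce → Hollow → Grove → Oak = 73; combined 91.

Minimum combined distance: 91.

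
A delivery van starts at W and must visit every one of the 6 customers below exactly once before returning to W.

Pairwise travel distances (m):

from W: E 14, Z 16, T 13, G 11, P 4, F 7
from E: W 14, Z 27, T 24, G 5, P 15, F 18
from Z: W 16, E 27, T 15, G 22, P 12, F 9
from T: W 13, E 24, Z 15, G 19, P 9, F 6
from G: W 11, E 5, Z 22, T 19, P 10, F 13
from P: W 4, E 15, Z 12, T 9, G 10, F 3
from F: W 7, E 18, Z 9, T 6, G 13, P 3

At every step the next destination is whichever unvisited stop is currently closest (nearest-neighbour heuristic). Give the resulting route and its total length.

69 m along W → P → F → T → Z → G → E → W.

From W: distances to unvisited — P=4, F=7, G=11, T=13, E=14, Z=16. Nearest is P (4).
From P: distances to unvisited — F=3, T=9, G=10, Z=12, E=15. Nearest is F (3).
From F: distances to unvisited — T=6, Z=9, G=13, E=18. Nearest is T (6).
From T: distances to unvisited — Z=15, G=19, E=24. Nearest is Z (15).
From Z: distances to unvisited — G=22, E=27. Nearest is G (22).
From G: distances to unvisited — E=5. Nearest is E (5).
Return E→W: 14.
Total = 4 + 3 + 6 + 15 + 22 + 5 + 14 = 69.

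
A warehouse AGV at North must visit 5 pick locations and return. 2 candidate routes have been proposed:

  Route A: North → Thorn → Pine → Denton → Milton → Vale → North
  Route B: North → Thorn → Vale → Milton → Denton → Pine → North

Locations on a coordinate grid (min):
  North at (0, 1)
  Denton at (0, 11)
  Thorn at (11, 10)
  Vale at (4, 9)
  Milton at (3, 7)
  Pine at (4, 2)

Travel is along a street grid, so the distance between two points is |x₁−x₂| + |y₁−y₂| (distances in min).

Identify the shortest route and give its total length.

56 min — Route B is the shortest.

Route A: 20 + 15 + 13 + 7 + 3 + 12 = 70
Route B: 20 + 8 + 3 + 7 + 13 + 5 = 56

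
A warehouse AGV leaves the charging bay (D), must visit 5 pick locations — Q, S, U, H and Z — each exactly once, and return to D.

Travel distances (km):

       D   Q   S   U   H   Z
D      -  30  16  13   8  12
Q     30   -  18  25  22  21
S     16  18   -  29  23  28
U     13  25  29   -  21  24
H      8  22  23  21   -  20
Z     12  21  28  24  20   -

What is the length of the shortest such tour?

Minimum total distance: 107 km.

There are 60 distinct closed tours to check (reversals are equivalent).
D→Q→S→U→H→Z→D: 30+18+29+21+20+12 = 130
D→Q→S→U→Z→H→D: 30+18+29+24+20+8 = 129
D→Q→S→H→U→Z→D: 30+18+23+21+24+12 = 128
D→Q→S→H→Z→U→D: 30+18+23+20+24+13 = 128
D→Q→S→Z→U→H→D: 30+18+28+24+21+8 = 129
D→Q→S→Z→H→U→D: 30+18+28+20+21+13 = 130
D→Q→U→S→H→Z→D: 30+25+29+23+20+12 = 139
D→Q→U→S→Z→H→D: 30+25+29+28+20+8 = 140
D→Q→U→H→S→Z→D: 30+25+21+23+28+12 = 139
D→Q→U→H→Z→S→D: 30+25+21+20+28+16 = 140
D→Q→U→Z→S→H→D: 30+25+24+28+23+8 = 138
D→Q→U→Z→H→S→D: 30+25+24+20+23+16 = 138
D→Q→H→S→U→Z→D: 30+22+23+29+24+12 = 140
D→Q→H→S→Z→U→D: 30+22+23+28+24+13 = 140
… (46 more)
D→U→Z→Q→S→H→D: 13+24+21+18+23+8 = 107  ← best
The minimum is 107.
One optimal route: D → U → Z → Q → S → H → D (or its reverse).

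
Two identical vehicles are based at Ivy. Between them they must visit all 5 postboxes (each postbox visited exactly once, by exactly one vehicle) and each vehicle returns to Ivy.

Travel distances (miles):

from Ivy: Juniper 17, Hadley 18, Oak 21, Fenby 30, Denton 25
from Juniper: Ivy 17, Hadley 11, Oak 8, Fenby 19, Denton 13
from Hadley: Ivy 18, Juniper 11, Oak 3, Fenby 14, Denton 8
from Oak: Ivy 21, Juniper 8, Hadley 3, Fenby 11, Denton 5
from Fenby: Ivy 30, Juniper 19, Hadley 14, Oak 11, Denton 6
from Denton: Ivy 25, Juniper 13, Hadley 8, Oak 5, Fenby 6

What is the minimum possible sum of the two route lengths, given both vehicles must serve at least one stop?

96 miles — the smallest possible combined total.

There are 2^4 − 1 = 15 ways to divide the 5 stops into two non-empty groups. For each, the best each vehicle can do is its own shortest tour through its group:
  {Juniper} + {Hadley, Oak, Fenby, Denton}: 34 + 62 = 96
  {Hadley} + {Juniper, Oak, Fenby, Denton}: 36 + 66 = 102
  {Juniper, Hadley} + {Oak, Fenby, Denton}: 46 + 62 = 108
  {Oak} + {Juniper, Hadley, Fenby, Denton}: 42 + 68 = 110
  {Juniper, Oak} + {Hadley, Fenby, Denton}: 46 + 62 = 108
  {Hadley, Oak} + {Juniper, Fenby, Denton}: 42 + 66 = 108
  … (15 splits in total)
Best: vehicle 1 Ivy → Juniper → Ivy = 34; vehicle 2 Ivy → Hadley → Oak → Denton → Fenby → Ivy = 62; combined 96.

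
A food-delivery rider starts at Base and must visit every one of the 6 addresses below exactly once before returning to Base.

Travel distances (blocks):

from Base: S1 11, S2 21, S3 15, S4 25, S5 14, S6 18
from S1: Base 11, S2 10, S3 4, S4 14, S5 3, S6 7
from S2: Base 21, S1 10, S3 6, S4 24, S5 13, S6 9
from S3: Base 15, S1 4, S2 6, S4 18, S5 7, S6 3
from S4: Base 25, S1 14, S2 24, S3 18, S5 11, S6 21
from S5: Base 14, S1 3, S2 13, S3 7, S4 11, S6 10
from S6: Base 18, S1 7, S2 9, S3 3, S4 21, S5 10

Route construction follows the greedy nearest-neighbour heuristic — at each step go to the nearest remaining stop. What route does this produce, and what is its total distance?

Base → [S1:11 / S5:14 / S3:15 / S6:18 / S2:21 / S4:25] → S1 (11)
S1 → [S5:3 / S3:4 / S6:7 / S2:10 / S4:14] → S5 (3)
S5 → [S3:7 / S6:10 / S4:11 / S2:13] → S3 (7)
S3 → [S6:3 / S2:6 / S4:18] → S6 (3)
S6 → [S2:9 / S4:21] → S2 (9)
S2 → [S4:24] → S4 (24)
Return S4→Base: 25.
Total = 11 + 3 + 7 + 3 + 9 + 24 + 25 = 82.

Total distance 82 blocks via the nearest-neighbour route Base → S1 → S5 → S3 → S6 → S2 → S4 → Base.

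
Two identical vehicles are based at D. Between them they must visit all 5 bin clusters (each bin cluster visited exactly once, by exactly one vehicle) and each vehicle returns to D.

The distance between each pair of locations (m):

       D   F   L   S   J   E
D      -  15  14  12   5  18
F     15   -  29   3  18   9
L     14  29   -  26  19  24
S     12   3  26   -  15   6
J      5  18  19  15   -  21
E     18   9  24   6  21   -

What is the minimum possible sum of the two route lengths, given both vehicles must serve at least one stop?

72 m — the smallest possible combined total.

Check every non-empty split of the stops between the two vehicles; for each half take its own optimal tour:
  {F} + {L, S, J, E}: 30 + 64 = 94
  {L} + {F, S, J, E}: 28 + 50 = 78
  {F, L} + {S, J, E}: 58 + 44 = 102
  {S} + {F, L, J, E}: 24 + 70 = 94
  {F, S} + {L, J, E}: 30 + 64 = 94
  {L, S} + {F, J, E}: 52 + 50 = 102
  … (15 splits in total)
  {J} + {F, L, S, E}: 10 + 62 = 72  ← best
Best: vehicle 1 D → J → D = 10; vehicle 2 D → F → S → E → L → D = 62; combined 72.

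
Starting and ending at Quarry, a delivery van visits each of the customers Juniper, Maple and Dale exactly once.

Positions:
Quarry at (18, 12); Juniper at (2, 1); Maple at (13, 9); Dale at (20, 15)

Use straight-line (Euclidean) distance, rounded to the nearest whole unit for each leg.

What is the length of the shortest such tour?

Shortest round trip = 46.

There are 3 distinct closed tours to check (reversals are equivalent).
Quarry→Juniper→Maple→Dale→Quarry: 19+14+9+4 = 46
Quarry→Juniper→Dale→Maple→Quarry: 19+23+9+6 = 57
Quarry→Maple→Juniper→Dale→Quarry: 6+14+23+4 = 47
The minimum is 46.
One optimal route: Quarry → Juniper → Maple → Dale → Quarry (or its reverse).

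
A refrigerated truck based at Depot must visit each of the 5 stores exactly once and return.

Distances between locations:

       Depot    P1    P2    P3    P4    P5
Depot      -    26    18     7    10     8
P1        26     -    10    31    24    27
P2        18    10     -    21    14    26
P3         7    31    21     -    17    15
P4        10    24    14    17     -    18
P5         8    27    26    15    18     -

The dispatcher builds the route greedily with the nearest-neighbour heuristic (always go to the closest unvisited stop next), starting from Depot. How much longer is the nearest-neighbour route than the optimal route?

From Depot: P3=7, P5=8, P4=10, P2=18, P1=26 → choose P3 (7).
From P3: P5=15, P4=17, P2=21, P1=31 → choose P5 (15).
From P5: P4=18, P2=26, P1=27 → choose P4 (18).
From P4: P2=14, P1=24 → choose P2 (14).
From P2: P1=10 → choose P1 (10).
NN route Depot → P3 → P5 → P4 → P2 → P1 → Depot costs 90.
Optimal: Depot → P3 → P4 → P2 → P1 → P5 → Depot costs 83 (by enumerating all 60 distinct tours).
Excess = 90 − 83 = 7.

7 longer than the optimal tour.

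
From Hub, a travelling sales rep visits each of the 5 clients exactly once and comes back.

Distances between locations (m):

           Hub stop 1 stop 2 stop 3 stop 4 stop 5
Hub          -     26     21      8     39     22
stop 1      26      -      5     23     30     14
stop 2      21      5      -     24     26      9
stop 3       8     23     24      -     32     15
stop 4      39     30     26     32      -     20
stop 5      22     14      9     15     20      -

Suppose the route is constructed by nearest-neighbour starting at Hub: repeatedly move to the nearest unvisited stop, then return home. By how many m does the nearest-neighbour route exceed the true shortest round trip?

From Hub: stop 3=8, stop 2=21, stop 5=22, stop 1=26, stop 4=39 → choose stop 3 (8).
From stop 3: stop 5=15, stop 1=23, stop 2=24, stop 4=32 → choose stop 5 (15).
From stop 5: stop 2=9, stop 1=14, stop 4=20 → choose stop 2 (9).
From stop 2: stop 1=5, stop 4=26 → choose stop 1 (5).
From stop 1: stop 4=30 → choose stop 4 (30).
NN route Hub → stop 3 → stop 5 → stop 2 → stop 1 → stop 4 → Hub costs 106.
Optimal: Hub → stop 2 → stop 1 → stop 4 → stop 5 → stop 3 → Hub costs 99 (by enumerating all 60 distinct tours).
Excess = 106 − 99 = 7.

Excess over optimum: 7 m.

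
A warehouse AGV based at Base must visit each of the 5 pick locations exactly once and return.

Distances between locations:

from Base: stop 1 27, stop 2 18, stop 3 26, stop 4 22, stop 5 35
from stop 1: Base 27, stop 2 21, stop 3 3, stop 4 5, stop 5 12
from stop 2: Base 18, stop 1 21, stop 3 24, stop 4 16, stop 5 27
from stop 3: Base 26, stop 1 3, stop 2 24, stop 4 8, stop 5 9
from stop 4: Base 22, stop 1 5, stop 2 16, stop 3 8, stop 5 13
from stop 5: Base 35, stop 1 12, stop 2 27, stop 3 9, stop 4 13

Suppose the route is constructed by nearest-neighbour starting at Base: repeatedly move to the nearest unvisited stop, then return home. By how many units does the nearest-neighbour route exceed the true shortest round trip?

From Base: stop 2=18, stop 4=22, stop 3=26, stop 1=27, stop 5=35 → choose stop 2 (18).
From stop 2: stop 4=16, stop 1=21, stop 3=24, stop 5=27 → choose stop 4 (16).
From stop 4: stop 1=5, stop 3=8, stop 5=13 → choose stop 1 (5).
From stop 1: stop 3=3, stop 5=12 → choose stop 3 (3).
From stop 3: stop 5=9 → choose stop 5 (9).
NN route Base → stop 2 → stop 4 → stop 1 → stop 3 → stop 5 → Base costs 86.
Optimal: Base → stop 2 → stop 5 → stop 3 → stop 1 → stop 4 → Base costs 84 (by enumerating all 60 distinct tours).
Excess = 86 − 84 = 2.

The nearest-neighbour route is 2 longer than optimal.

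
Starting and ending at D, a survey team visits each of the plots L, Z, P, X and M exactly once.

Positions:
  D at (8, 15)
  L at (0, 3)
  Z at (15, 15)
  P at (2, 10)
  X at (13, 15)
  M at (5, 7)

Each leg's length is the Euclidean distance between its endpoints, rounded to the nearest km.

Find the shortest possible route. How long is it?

D-L-Z-P-X-M-D: 14+19+14+12+11+9 = 79
D-L-Z-P-M-X-D: 14+19+14+4+11+5 = 67
D-L-Z-X-P-M-D: 14+19+2+12+4+9 = 60
D-L-Z-X-M-P-D: 14+19+2+11+4+8 = 58
D-L-Z-M-P-X-D: 14+19+13+4+12+5 = 67
D-L-Z-M-X-P-D: 14+19+13+11+12+8 = 77
D-L-P-Z-X-M-D: 14+7+14+2+11+9 = 57
D-L-P-Z-M-X-D: 14+7+14+13+11+5 = 64
D-L-P-X-Z-M-D: 14+7+12+2+13+9 = 57
D-L-P-X-M-Z-D: 14+7+12+11+13+7 = 64
D-L-P-M-Z-X-D: 14+7+4+13+2+5 = 45
D-L-P-M-X-Z-D: 14+7+4+11+2+7 = 45
D-L-X-Z-P-M-D: 14+18+2+14+4+9 = 61
D-L-X-Z-M-P-D: 14+18+2+13+4+8 = 59
… (46 more)
D-Z-X-M-L-P-D: 7+2+11+6+7+8 = 41  ← best
The minimum is 41.
One optimal route: D → Z → X → M → L → P → D (or its reverse).

41 km — the shortest possible round trip.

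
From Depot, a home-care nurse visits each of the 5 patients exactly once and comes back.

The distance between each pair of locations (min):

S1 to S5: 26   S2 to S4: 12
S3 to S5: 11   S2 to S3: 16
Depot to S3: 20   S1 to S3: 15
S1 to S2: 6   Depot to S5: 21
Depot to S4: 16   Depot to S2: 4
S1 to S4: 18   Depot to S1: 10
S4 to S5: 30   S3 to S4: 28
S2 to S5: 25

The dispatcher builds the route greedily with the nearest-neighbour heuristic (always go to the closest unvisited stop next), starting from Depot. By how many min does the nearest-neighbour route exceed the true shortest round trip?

1 min longer than the optimal tour.

From Depot: S2=4, S1=10, S4=16, S3=20, S5=21 → choose S2 (4).
From S2: S1=6, S4=12, S3=16, S5=25 → choose S1 (6).
From S1: S3=15, S4=18, S5=26 → choose S3 (15).
From S3: S5=11, S4=28 → choose S5 (11).
From S5: S4=30 → choose S4 (30).
NN route Depot → S2 → S1 → S3 → S5 → S4 → Depot costs 82.
Optimal: Depot → S2 → S4 → S1 → S3 → S5 → Depot costs 81 (by enumerating all 60 distinct tours).
Excess = 82 − 81 = 1.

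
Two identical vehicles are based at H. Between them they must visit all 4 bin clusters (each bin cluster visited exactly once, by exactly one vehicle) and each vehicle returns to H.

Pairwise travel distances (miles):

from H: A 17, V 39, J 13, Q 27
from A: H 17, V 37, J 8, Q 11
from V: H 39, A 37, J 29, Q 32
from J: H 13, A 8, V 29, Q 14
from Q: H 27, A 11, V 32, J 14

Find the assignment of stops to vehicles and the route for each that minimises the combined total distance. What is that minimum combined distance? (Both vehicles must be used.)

125 miles — the smallest possible combined total.

There are 2^3 − 1 = 7 ways to divide the 4 stops into two non-empty groups. For each, the best each vehicle can do is its own shortest tour through its group:
  {A} + {V, J, Q}: 34 + 98 = 132
  {V} + {A, J, Q}: 78 + 55 = 133
  {A, V} + {J, Q}: 93 + 54 = 147
  {J} + {A, V, Q}: 26 + 99 = 125
  {A, J} + {V, Q}: 38 + 98 = 136
  {V, J} + {A, Q}: 81 + 55 = 136
  … (7 splits in total)
Best: vehicle 1 H → J → H = 26; vehicle 2 H → A → Q → V → H = 99; combined 125.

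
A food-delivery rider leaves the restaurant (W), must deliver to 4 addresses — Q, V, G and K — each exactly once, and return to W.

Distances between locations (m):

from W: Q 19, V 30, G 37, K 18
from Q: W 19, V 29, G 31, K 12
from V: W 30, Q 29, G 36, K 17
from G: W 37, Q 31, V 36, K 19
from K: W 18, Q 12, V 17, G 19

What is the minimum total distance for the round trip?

Minimum total distance: 116 m.

With 4 stops there are 4!/2 = 12 distinct round trips (a route and its reverse cost the same).
W-Q-V-G-K-W: 19+29+36+19+18 = 121
W-Q-V-K-G-W: 19+29+17+19+37 = 121
W-Q-G-V-K-W: 19+31+36+17+18 = 121
W-Q-G-K-V-W: 19+31+19+17+30 = 116
W-Q-K-V-G-W: 19+12+17+36+37 = 121
W-Q-K-G-V-W: 19+12+19+36+30 = 116
W-V-Q-G-K-W: 30+29+31+19+18 = 127
W-V-Q-K-G-W: 30+29+12+19+37 = 127
W-V-G-Q-K-W: 30+36+31+12+18 = 127
W-V-K-Q-G-W: 30+17+12+31+37 = 127
W-G-Q-V-K-W: 37+31+29+17+18 = 132
W-G-V-Q-K-W: 37+36+29+12+18 = 132
The minimum is 116.
One optimal route: W → Q → G → K → V → W (or its reverse).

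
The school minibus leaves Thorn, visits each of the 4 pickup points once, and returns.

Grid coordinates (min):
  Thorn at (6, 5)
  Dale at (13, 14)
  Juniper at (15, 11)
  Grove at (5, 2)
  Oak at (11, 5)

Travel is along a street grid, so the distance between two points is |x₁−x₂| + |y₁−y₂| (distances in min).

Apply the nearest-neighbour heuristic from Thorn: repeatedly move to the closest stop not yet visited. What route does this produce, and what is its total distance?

Thorn → [Grove:4 / Oak:5 / Juniper:15 / Dale:16] → Grove (4)
Grove → [Oak:9 / Juniper:19 / Dale:20] → Oak (9)
Oak → [Juniper:10 / Dale:11] → Juniper (10)
Juniper → [Dale:5] → Dale (5)
Return Dale→Thorn: 16.
Total = 4 + 9 + 10 + 5 + 16 = 44.

Total distance 44 min via the nearest-neighbour route Thorn → Grove → Oak → Juniper → Dale → Thorn.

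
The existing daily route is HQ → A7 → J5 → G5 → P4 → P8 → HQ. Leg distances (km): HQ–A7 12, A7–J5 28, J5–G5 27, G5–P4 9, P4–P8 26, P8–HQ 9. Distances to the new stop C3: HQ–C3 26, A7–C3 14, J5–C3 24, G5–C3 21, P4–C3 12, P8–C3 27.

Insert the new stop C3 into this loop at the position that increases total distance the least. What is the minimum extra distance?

Adding 10 km by placing C3 on the A7–J5 leg.

Insertion cost between consecutive stops i–j is d(i,C3) + d(C3,j) − d(i,j):
  between HQ and A7: 26 + 14 − 12 = 28
  between A7 and J5: 14 + 24 − 28 = 10
  between J5 and G5: 24 + 21 − 27 = 18
  between G5 and P4: 21 + 12 − 9 = 24
  between P4 and P8: 12 + 27 − 26 = 13
  between P8 and HQ: 27 + 26 − 9 = 44
Cheapest insertion is between A7 and J5, adding 10.
New total = 111 + 10 = 121.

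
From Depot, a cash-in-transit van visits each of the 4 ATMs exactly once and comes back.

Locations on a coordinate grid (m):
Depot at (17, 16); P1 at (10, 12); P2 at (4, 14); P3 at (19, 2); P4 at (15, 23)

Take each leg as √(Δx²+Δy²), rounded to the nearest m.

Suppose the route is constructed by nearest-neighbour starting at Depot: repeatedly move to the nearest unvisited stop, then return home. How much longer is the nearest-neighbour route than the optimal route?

Excess over optimum: 4 m.

From Depot: P4=7, P1=8, P2=13, P3=14 → choose P4 (7).
From P4: P1=12, P2=14, P3=21 → choose P1 (12).
From P1: P2=6, P3=13 → choose P2 (6).
From P2: P3=19 → choose P3 (19).
NN route Depot → P4 → P1 → P2 → P3 → Depot costs 58.
Optimal: Depot → P3 → P1 → P2 → P4 → Depot costs 54 (by enumerating all 12 distinct tours).
Excess = 58 − 54 = 4.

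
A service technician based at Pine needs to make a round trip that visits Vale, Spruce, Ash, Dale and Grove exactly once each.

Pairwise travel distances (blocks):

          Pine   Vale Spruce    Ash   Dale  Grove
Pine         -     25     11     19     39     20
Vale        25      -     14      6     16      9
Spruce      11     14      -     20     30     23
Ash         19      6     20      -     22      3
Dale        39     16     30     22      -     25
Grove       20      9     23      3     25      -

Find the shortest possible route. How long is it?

Minimum total distance: 86 blocks.

With 5 stops there are 5!/2 = 60 distinct round trips (a route and its reverse cost the same).
Pine - Vale - Spruce - Ash - Dale - Grove - Pine: 25+14+20+22+25+20 = 126
Pine - Vale - Spruce - Ash - Grove - Dale - Pine: 25+14+20+3+25+39 = 126
Pine - Vale - Spruce - Dale - Ash - Grove - Pine: 25+14+30+22+3+20 = 114
Pine - Vale - Spruce - Dale - Grove - Ash - Pine: 25+14+30+25+3+19 = 116
Pine - Vale - Spruce - Grove - Ash - Dale - Pine: 25+14+23+3+22+39 = 126
Pine - Vale - Spruce - Grove - Dale - Ash - Pine: 25+14+23+25+22+19 = 128
Pine - Vale - Ash - Spruce - Dale - Grove - Pine: 25+6+20+30+25+20 = 126
Pine - Vale - Ash - Spruce - Grove - Dale - Pine: 25+6+20+23+25+39 = 138
Pine - Vale - Ash - Dale - Spruce - Grove - Pine: 25+6+22+30+23+20 = 126
Pine - Vale - Ash - Dale - Grove - Spruce - Pine: 25+6+22+25+23+11 = 112
Pine - Vale - Ash - Grove - Spruce - Dale - Pine: 25+6+3+23+30+39 = 126
Pine - Vale - Ash - Grove - Dale - Spruce - Pine: 25+6+3+25+30+11 = 100
Pine - Vale - Dale - Spruce - Ash - Grove - Pine: 25+16+30+20+3+20 = 114
Pine - Vale - Dale - Spruce - Grove - Ash - Pine: 25+16+30+23+3+19 = 116
… (46 more)
Pine - Spruce - Vale - Dale - Ash - Grove - Pine: 11+14+16+22+3+20 = 86  ← best
The minimum is 86.
One optimal route: Pine → Spruce → Vale → Dale → Ash → Grove → Pine (or its reverse).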